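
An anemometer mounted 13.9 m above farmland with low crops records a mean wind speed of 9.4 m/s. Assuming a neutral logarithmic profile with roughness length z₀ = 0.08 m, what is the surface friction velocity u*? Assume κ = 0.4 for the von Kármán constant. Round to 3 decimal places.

Log law: V(z) = (u*/κ) · ln(z/z₀) ⇒ u* = κ · V / ln(z/z₀)
u* = 0.4 × 9.4 / ln(13.9/0.08) = 0.4 × 9.4 / 5.1576
   = 3.7600 / 5.1576 = 0.7290 m/s

u* ≈ 0.729 m/s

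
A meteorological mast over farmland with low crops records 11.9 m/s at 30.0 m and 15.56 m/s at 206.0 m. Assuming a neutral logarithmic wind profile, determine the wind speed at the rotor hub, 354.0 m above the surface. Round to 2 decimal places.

Log law: V ∝ ln(z/z₀). From the pair, with r = V₁/V₂ = 0.76478,
ln z₀ = (ln z₁ − r·ln z₂)/(1 − r) = (3.4012 − 0.76478×5.3279)/0.23522 = -2.8631 → z₀ = 0.05709 m
V₃ = V₁ · ln(z₃/z₀)/ln(z₁/z₀) = 11.9 × 8.7324/6.2643 = 16.5885 m/s

16.59 m/s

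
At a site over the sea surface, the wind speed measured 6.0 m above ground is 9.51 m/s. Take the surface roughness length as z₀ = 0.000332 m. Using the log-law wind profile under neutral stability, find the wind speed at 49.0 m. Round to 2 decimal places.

11.55 m/s

Log law: V(z) ∝ ln(z/z₀), so V₂/V₁ = ln(z₂/z₀) / ln(z₁/z₀).
ln(49.0/0.000332) = 11.9022, ln(6.0/0.000332) = 9.8021
V₂ = 9.51 × 11.9022/9.8021 = 9.51 × 1.2142 = 11.5475 m/s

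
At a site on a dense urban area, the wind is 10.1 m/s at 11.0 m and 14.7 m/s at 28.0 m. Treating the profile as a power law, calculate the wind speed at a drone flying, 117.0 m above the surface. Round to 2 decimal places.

First find α: α = ln(V₂/V₁)/ln(z₂/z₁) = ln(14.7/10.1)/ln(28.0/11.0) = 0.37531/0.93431 = 0.4017
Extrapolate from 28.0 m to 117.0 m: V₃ = 14.7 × (117.0/28.0)^0.4017 = 14.7 × 1.7761 = 26.1086 m/s

26.11 m/s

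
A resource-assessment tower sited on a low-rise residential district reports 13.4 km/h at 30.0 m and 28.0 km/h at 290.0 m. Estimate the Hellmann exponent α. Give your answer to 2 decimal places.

Power law: V₂/V₁ = (z₂/z₁)^α ⇒ α = ln(V₂/V₁) / ln(z₂/z₁)
α = ln(28.0/13.4) / ln(290.0/30.0) = ln(2.0896) / ln(9.6667)
  = 0.73695 / 2.26868 = 0.32484

α ≈ 0.32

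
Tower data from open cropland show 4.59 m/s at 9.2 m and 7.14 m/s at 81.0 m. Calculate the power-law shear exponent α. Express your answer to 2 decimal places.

α ≈ 0.20

Power law: V₂/V₁ = (z₂/z₁)^α ⇒ α = ln(V₂/V₁) / ln(z₂/z₁)
α = ln(7.14/4.59) / ln(81.0/9.2) = ln(1.5556) / ln(8.8043)
  = 0.44183 / 2.17525 = 0.20312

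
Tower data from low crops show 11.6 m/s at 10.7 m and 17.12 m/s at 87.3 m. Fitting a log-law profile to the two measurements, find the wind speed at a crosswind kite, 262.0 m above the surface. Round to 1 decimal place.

20.0 m/s

Log law: V ∝ ln(z/z₀). From the pair, with r = V₁/V₂ = 0.67757,
ln z₀ = (ln z₁ − r·ln z₂)/(1 − r) = (2.3702 − 0.67757×4.4694)/0.32243 = -2.0409 → z₀ = 0.1299 m
V₃ = V₁ · ln(z₃/z₀)/ln(z₁/z₀) = 11.6 × 7.6093/4.4112 = 20.0100 m/s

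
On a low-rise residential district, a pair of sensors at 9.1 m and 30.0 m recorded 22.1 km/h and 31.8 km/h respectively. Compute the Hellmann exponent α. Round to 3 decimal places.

Power law: V₂/V₁ = (z₂/z₁)^α ⇒ α = ln(V₂/V₁) / ln(z₂/z₁)
α = ln(31.8/22.1) / ln(30.0/9.1) = ln(1.4389) / ln(3.2967)
  = 0.36389 / 1.19292 = 0.30504

α ≈ 0.305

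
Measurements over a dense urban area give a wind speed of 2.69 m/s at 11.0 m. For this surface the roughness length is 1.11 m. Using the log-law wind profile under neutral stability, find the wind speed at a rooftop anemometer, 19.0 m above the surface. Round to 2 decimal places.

3.33 m/s

Log law: V(z) ∝ ln(z/z₀), so V₂/V₁ = ln(z₂/z₀) / ln(z₁/z₀).
ln(19.0/1.11) = 2.8401, ln(11.0/1.11) = 2.2935
V₂ = 2.69 × 2.8401/2.2935 = 2.69 × 1.2383 = 3.3310 m/s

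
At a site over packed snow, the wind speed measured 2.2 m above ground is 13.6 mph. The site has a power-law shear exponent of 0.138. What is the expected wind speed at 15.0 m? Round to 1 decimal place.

Power-law profile: V₂ = V₁ · (z₂/z₁)^α
V₂ = 13.6 × (15.0/2.2)^0.138 = 13.6 × (6.8182)^0.138
    = 13.6 × 1.3033 = 17.7250 mph

17.7 mph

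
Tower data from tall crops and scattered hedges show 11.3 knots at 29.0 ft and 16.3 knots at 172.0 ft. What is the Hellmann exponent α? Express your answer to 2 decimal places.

Power law: V₂/V₁ = (z₂/z₁)^α ⇒ α = ln(V₂/V₁) / ln(z₂/z₁)
α = ln(16.3/11.3) / ln(172.0/29.0) = ln(1.4425) / ln(5.9310)
  = 0.36636 / 1.78020 = 0.20580

α ≈ 0.21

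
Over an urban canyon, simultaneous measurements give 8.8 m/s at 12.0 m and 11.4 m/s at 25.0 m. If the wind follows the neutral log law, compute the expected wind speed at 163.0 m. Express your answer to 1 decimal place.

18.0 m/s

Log law: V ∝ ln(z/z₀). From the pair, with r = V₁/V₂ = 0.77193,
ln z₀ = (ln z₁ − r·ln z₂)/(1 − r) = (2.4849 − 0.77193×3.2189)/0.22807 = 0.0007 → z₀ = 1.001 m
V₃ = V₁ · ln(z₃/z₀)/ln(z₁/z₀) = 8.8 × 5.0930/2.4842 = 18.0415 m/s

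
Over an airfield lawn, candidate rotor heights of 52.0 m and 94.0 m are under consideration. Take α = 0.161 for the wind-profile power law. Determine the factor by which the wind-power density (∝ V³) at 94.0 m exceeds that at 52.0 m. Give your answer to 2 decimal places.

Speed ratio: V_B/V_A = (z_B/z_A)^α = (94.0/52.0)^0.161 = (1.8077)^0.161 = 1.10001
Power-density ratio: P_B/P_A = (V_B/V_A)³ = (1.10001)³ = 1.33104

1.33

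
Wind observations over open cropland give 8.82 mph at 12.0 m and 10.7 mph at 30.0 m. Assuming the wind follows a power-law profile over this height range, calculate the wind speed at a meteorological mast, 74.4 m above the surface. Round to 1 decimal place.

13.0 mph

First find α: α = ln(V₂/V₁)/ln(z₂/z₁) = ln(10.7/8.82)/ln(30.0/12.0) = 0.19322/0.91629 = 0.2109
Extrapolate from 30.0 m to 74.4 m: V₃ = 10.7 × (74.4/30.0)^0.2109 = 10.7 × 1.2111 = 12.9588 mph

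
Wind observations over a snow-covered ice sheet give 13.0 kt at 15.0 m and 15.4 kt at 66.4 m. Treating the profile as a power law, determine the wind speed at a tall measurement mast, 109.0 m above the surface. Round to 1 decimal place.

16.3 kt

First find α: α = ln(V₂/V₁)/ln(z₂/z₁) = ln(15.4/13.0)/ln(66.4/15.0) = 0.16942/1.48765 = 0.1139
Extrapolate from 66.4 m to 109.0 m: V₃ = 15.4 × (109.0/66.4)^0.1139 = 15.4 × 1.0581 = 16.2943 kt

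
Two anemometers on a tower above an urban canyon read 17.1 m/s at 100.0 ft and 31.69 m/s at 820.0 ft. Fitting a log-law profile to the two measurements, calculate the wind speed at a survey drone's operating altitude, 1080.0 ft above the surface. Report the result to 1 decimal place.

33.6 m/s

Log law: V ∝ ln(z/z₀). From the pair, with r = V₁/V₂ = 0.53960,
ln z₀ = (ln z₁ − r·ln z₂)/(1 − r) = (4.6052 − 0.53960×6.7093)/0.46040 = 2.1390 → z₀ = 8.491 ft
V₃ = V₁ · ln(z₃/z₀)/ln(z₁/z₀) = 17.1 × 4.8457/2.4661 = 33.5997 m/s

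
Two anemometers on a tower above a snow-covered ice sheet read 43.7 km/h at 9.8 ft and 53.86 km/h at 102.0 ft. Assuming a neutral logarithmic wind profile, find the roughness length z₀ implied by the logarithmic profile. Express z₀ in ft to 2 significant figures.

Log law: V(z) ∝ ln(z/z₀). With r = V₁/V₂ = 43.7/53.86 = 0.81136,
r · ln(z₂/z₀) = ln(z₁/z₀) ⇒ ln z₀ = (ln z₁ − r·ln z₂)/(1 − r)
ln z₀ = (2.28238 − 0.81136×4.62497) / 0.18864 = -7.7935
z₀ = exp(-7.7935) = 0.0004124 ft

z₀ ≈ 0.00041 ft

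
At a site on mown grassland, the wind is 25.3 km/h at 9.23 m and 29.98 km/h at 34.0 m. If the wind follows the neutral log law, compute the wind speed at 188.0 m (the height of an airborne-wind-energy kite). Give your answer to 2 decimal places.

36.12 km/h

Log law: V ∝ ln(z/z₀). From the pair, with r = V₁/V₂ = 0.84390,
ln z₀ = (ln z₁ − r·ln z₂)/(1 − r) = (2.2225 − 0.84390×3.5264)/0.15610 = -4.8264 → z₀ = 0.008015 m
V₃ = V₁ · ln(z₃/z₀)/ln(z₁/z₀) = 25.3 × 10.0629/7.0489 = 36.1179 km/h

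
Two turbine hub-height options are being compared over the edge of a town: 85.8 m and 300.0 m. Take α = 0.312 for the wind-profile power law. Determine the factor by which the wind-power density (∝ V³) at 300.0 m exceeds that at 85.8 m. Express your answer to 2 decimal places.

3.23

Speed ratio: V_B/V_A = (z_B/z_A)^α = (300.0/85.8)^0.312 = (3.4965)^0.312 = 1.47779
Power-density ratio: P_B/P_A = (V_B/V_A)³ = (1.47779)³ = 3.22732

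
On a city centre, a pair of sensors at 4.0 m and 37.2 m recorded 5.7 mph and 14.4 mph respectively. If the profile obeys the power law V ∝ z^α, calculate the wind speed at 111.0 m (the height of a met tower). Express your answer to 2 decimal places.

22.68 mph

First find α: α = ln(V₂/V₁)/ln(z₂/z₁) = ln(14.4/5.7)/ln(37.2/4.0) = 0.92676/2.23001 = 0.4156
Extrapolate from 37.2 m to 111.0 m: V₃ = 14.4 × (111.0/37.2)^0.4156 = 14.4 × 1.5751 = 22.6816 mph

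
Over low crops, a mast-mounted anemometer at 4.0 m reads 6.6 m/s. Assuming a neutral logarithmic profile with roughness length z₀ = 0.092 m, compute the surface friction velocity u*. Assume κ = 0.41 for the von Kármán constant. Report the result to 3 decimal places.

u* ≈ 0.717 m/s

Log law: V(z) = (u*/κ) · ln(z/z₀) ⇒ u* = κ · V / ln(z/z₀)
u* = 0.41 × 6.6 / ln(4.0/0.092) = 0.41 × 6.6 / 3.7723
   = 2.7060 / 3.7723 = 0.7173 m/s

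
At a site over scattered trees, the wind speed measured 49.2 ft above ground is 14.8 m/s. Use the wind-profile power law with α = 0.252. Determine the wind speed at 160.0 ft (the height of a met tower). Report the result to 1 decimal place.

19.9 m/s

Power-law profile: V₂ = V₁ · (z₂/z₁)^α
V₂ = 14.8 × (160.0/49.2)^0.252 = 14.8 × (3.2520)^0.252
    = 14.8 × 1.3461 = 19.9216 m/s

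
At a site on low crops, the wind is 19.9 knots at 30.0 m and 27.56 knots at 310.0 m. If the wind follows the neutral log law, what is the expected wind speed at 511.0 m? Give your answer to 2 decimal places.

29.20 knots

Log law: V ∝ ln(z/z₀). From the pair, with r = V₁/V₂ = 0.72206,
ln z₀ = (ln z₁ − r·ln z₂)/(1 − r) = (3.4012 − 0.72206×5.7366)/0.27794 = -2.6659 → z₀ = 0.06954 m
V₃ = V₁ · ln(z₃/z₀)/ln(z₁/z₀) = 19.9 × 8.9023/6.0671 = 29.1993 knots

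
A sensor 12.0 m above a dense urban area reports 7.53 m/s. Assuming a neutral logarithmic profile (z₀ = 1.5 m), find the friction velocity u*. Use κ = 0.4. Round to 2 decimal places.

Log law: V(z) = (u*/κ) · ln(z/z₀) ⇒ u* = κ · V / ln(z/z₀)
u* = 0.4 × 7.53 / ln(12.0/1.5) = 0.4 × 7.53 / 2.0794
   = 3.0120 / 2.0794 = 1.4485 m/s

u* ≈ 1.45 m/s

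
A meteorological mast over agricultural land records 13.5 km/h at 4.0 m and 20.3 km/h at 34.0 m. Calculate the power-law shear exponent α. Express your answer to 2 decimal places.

α ≈ 0.19

Power law: V₂/V₁ = (z₂/z₁)^α ⇒ α = ln(V₂/V₁) / ln(z₂/z₁)
α = ln(20.3/13.5) / ln(34.0/4.0) = ln(1.5037) / ln(8.5000)
  = 0.40793 / 2.14007 = 0.19062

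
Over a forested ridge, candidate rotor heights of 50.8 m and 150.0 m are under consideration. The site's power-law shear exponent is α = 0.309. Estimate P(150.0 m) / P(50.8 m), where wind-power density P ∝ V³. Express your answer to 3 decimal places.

Speed ratio: V_B/V_A = (z_B/z_A)^α = (150.0/50.8)^0.309 = (2.9528)^0.309 = 1.39733
Power-density ratio: P_B/P_A = (V_B/V_A)³ = (1.39733)³ = 2.72836

2.728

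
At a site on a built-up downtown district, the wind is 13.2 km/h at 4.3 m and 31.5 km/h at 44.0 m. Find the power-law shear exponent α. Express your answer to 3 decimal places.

Power law: V₂/V₁ = (z₂/z₁)^α ⇒ α = ln(V₂/V₁) / ln(z₂/z₁)
α = ln(31.5/13.2) / ln(44.0/4.3) = ln(2.3864) / ln(10.2326)
  = 0.86977 / 2.32557 = 0.37400

α ≈ 0.374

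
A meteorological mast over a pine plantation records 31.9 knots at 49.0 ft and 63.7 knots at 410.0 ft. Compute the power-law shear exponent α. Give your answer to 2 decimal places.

α ≈ 0.33

Power law: V₂/V₁ = (z₂/z₁)^α ⇒ α = ln(V₂/V₁) / ln(z₂/z₁)
α = ln(63.7/31.9) / ln(410.0/49.0) = ln(1.9969) / ln(8.3673)
  = 0.69158 / 2.12434 = 0.32555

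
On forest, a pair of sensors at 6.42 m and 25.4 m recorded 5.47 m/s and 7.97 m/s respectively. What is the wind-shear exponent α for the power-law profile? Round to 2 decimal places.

α ≈ 0.27

Power law: V₂/V₁ = (z₂/z₁)^α ⇒ α = ln(V₂/V₁) / ln(z₂/z₁)
α = ln(7.97/5.47) / ln(25.4/6.42) = ln(1.4570) / ln(3.9564)
  = 0.37641 / 1.37533 = 0.27368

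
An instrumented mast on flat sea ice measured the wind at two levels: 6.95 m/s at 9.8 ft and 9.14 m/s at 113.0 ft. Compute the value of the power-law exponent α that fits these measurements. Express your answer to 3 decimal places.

Power law: V₂/V₁ = (z₂/z₁)^α ⇒ α = ln(V₂/V₁) / ln(z₂/z₁)
α = ln(9.14/6.95) / ln(113.0/9.8) = ln(1.3151) / ln(11.5306)
  = 0.27392 / 2.44501 = 0.11203

α ≈ 0.112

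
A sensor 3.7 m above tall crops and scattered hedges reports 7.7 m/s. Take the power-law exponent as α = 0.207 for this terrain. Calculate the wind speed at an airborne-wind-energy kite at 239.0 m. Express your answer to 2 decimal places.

18.25 m/s

Power-law profile: V₂ = V₁ · (z₂/z₁)^α
V₂ = 7.7 × (239.0/3.7)^0.207 = 7.7 × (64.5946)^0.207
    = 7.7 × 2.3698 = 18.2474 m/s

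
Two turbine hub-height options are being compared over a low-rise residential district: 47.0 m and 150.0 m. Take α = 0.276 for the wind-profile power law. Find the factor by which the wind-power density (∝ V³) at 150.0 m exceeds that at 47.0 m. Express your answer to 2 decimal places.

2.61

Speed ratio: V_B/V_A = (z_B/z_A)^α = (150.0/47.0)^0.276 = (3.1915)^0.276 = 1.37753
Power-density ratio: P_B/P_A = (V_B/V_A)³ = (1.37753)³ = 2.61401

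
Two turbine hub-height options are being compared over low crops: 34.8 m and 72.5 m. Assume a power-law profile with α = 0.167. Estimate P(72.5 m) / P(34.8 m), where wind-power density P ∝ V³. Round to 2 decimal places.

1.44

Speed ratio: V_B/V_A = (z_B/z_A)^α = (72.5/34.8)^0.167 = (2.0833)^0.167 = 1.13040
Power-density ratio: P_B/P_A = (V_B/V_A)³ = (1.13040)³ = 1.44444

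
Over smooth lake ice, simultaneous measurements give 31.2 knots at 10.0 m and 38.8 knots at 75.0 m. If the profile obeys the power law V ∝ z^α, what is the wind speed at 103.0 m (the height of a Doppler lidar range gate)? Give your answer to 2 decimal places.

First find α: α = ln(V₂/V₁)/ln(z₂/z₁) = ln(38.8/31.2)/ln(75.0/10.0) = 0.21800/2.01490 = 0.1082
Extrapolate from 75.0 m to 103.0 m: V₃ = 38.8 × (103.0/75.0)^0.1082 = 38.8 × 1.0349 = 40.1549 knots

40.15 knots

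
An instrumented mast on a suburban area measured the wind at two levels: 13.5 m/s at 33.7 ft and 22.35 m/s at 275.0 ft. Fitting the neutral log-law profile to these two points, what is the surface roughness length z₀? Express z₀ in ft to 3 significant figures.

z₀ ≈ 1.37 ft

Log law: V(z) ∝ ln(z/z₀). With r = V₁/V₂ = 13.5/22.35 = 0.60403,
r · ln(z₂/z₀) = ln(z₁/z₀) ⇒ ln z₀ = (ln z₁ − r·ln z₂)/(1 − r)
ln z₀ = (3.51750 − 0.60403×5.61677) / 0.39597 = 0.3152
z₀ = exp(0.3152) = 1.371 ft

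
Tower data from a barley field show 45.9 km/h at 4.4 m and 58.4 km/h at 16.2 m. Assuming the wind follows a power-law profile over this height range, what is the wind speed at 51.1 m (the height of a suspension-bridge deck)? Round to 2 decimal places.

First find α: α = ln(V₂/V₁)/ln(z₂/z₁) = ln(58.4/45.9)/ln(16.2/4.4) = 0.24085/1.30341 = 0.1848
Extrapolate from 16.2 m to 51.1 m: V₃ = 58.4 × (51.1/16.2)^0.1848 = 58.4 × 1.2365 = 72.2110 km/h

72.21 km/h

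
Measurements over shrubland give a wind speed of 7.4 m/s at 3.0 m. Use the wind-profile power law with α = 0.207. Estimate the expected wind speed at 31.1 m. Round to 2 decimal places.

12.01 m/s

Power-law profile: V₂ = V₁ · (z₂/z₁)^α
V₂ = 7.4 × (31.1/3.0)^0.207 = 7.4 × (10.3667)^0.207
    = 7.4 × 1.6227 = 12.0080 m/s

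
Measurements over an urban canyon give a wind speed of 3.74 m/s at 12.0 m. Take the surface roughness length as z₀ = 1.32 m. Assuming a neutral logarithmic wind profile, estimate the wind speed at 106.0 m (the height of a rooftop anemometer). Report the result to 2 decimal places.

7.43 m/s

Log law: V(z) ∝ ln(z/z₀), so V₂/V₁ = ln(z₂/z₀) / ln(z₁/z₀).
ln(106.0/1.32) = 4.3858, ln(12.0/1.32) = 2.2073
V₂ = 3.74 × 4.3858/2.2073 = 3.74 × 1.9870 = 7.4313 m/s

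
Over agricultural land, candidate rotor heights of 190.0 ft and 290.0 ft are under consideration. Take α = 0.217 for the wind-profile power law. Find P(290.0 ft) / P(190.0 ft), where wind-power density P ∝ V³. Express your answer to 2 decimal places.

1.32

Speed ratio: V_B/V_A = (z_B/z_A)^α = (290.0/190.0)^0.217 = (1.5263)^0.217 = 1.09610
Power-density ratio: P_B/P_A = (V_B/V_A)³ = (1.09610)³ = 1.31690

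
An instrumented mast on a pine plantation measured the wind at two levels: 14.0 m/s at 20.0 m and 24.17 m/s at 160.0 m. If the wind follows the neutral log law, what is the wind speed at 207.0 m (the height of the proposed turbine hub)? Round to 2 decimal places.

Log law: V ∝ ln(z/z₀). From the pair, with r = V₁/V₂ = 0.57923,
ln z₀ = (ln z₁ − r·ln z₂)/(1 − r) = (2.9957 − 0.57923×5.0752)/0.42077 = 0.1332 → z₀ = 1.142 m
V₃ = V₁ · ln(z₃/z₀)/ln(z₁/z₀) = 14.0 × 5.1995/2.8626 = 25.4296 m/s

25.43 m/s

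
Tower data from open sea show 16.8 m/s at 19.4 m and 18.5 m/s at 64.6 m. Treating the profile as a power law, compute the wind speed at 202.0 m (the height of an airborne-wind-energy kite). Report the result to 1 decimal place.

First find α: α = ln(V₂/V₁)/ln(z₂/z₁) = ln(18.5/16.8)/ln(64.6/19.4) = 0.09639/1.20294 = 0.0801
Extrapolate from 64.6 m to 202.0 m: V₃ = 18.5 × (202.0/64.6)^0.0801 = 18.5 × 1.0957 = 20.2696 m/s

20.3 m/s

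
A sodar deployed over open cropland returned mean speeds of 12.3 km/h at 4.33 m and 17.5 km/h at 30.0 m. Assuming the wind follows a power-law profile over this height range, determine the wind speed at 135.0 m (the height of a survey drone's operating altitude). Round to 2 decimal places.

23.02 km/h

First find α: α = ln(V₂/V₁)/ln(z₂/z₁) = ln(17.5/12.3)/ln(30.0/4.33) = 0.35260/1.93563 = 0.1822
Extrapolate from 30.0 m to 135.0 m: V₃ = 17.5 × (135.0/30.0)^0.1822 = 17.5 × 1.3152 = 23.0160 km/h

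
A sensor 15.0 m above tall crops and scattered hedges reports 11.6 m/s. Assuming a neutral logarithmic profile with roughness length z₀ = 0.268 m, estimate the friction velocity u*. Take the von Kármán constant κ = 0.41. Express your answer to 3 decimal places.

u* ≈ 1.182 m/s

Log law: V(z) = (u*/κ) · ln(z/z₀) ⇒ u* = κ · V / ln(z/z₀)
u* = 0.41 × 11.6 / ln(15.0/0.268) = 0.41 × 11.6 / 4.0248
   = 4.7560 / 4.0248 = 1.1817 m/s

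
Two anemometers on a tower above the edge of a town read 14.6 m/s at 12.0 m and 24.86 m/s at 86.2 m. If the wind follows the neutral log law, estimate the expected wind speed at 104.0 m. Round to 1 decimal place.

Log law: V ∝ ln(z/z₀). From the pair, with r = V₁/V₂ = 0.58729,
ln z₀ = (ln z₁ − r·ln z₂)/(1 − r) = (2.4849 − 0.58729×4.4567)/0.41271 = -0.3209 → z₀ = 0.7255 m
V₃ = V₁ · ln(z₃/z₀)/ln(z₁/z₀) = 14.6 × 4.9653/2.8058 = 25.8368 m/s

25.8 m/s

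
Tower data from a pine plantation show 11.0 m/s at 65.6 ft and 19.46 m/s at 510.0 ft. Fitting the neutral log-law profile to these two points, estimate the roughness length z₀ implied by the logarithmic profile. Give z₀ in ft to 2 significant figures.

Log law: V(z) ∝ ln(z/z₀). With r = V₁/V₂ = 11.0/19.46 = 0.56526,
r · ln(z₂/z₀) = ln(z₁/z₀) ⇒ ln z₀ = (ln z₁ − r·ln z₂)/(1 − r)
ln z₀ = (4.18358 − 0.56526×6.23441) / 0.43474 = 1.5170
z₀ = exp(1.5170) = 4.559 ft

z₀ ≈ 4.6 ft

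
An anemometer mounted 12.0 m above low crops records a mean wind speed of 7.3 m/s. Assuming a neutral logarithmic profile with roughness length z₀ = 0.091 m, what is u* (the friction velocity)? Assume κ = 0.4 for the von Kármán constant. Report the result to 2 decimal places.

u* ≈ 0.60 m/s

Log law: V(z) = (u*/κ) · ln(z/z₀) ⇒ u* = κ · V / ln(z/z₀)
u* = 0.4 × 7.3 / ln(12.0/0.091) = 0.4 × 7.3 / 4.8818
   = 2.9200 / 4.8818 = 0.5981 m/s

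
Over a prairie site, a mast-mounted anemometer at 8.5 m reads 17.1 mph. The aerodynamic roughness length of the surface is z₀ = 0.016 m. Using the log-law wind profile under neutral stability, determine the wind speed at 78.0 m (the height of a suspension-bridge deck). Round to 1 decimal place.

Log law: V(z) ∝ ln(z/z₀), so V₂/V₁ = ln(z₂/z₀) / ln(z₁/z₀).
ln(78.0/0.016) = 8.4919, ln(8.5/0.016) = 6.2752
V₂ = 17.1 × 8.4919/6.2752 = 17.1 × 1.3532 = 23.1403 mph

23.1 mph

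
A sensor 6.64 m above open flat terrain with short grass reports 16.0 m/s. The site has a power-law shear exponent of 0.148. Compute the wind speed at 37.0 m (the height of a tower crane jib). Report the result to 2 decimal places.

Power-law profile: V₂ = V₁ · (z₂/z₁)^α
V₂ = 16.0 × (37.0/6.64)^0.148 = 16.0 × (5.5723)^0.148
    = 16.0 × 1.2895 = 20.6316 m/s

20.63 m/s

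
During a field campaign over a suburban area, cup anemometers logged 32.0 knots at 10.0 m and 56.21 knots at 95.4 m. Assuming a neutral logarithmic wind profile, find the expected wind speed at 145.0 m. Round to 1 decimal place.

Log law: V ∝ ln(z/z₀). From the pair, with r = V₁/V₂ = 0.56929,
ln z₀ = (ln z₁ − r·ln z₂)/(1 − r) = (2.3026 − 0.56929×4.5581)/0.43071 = -0.6787 → z₀ = 0.5073 m
V₃ = V₁ · ln(z₃/z₀)/ln(z₁/z₀) = 32.0 × 5.6554/2.9812 = 60.7038 knots

60.7 knots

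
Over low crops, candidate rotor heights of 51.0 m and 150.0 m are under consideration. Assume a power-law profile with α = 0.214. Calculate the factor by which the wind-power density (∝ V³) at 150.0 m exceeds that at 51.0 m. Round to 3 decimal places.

Speed ratio: V_B/V_A = (z_B/z_A)^α = (150.0/51.0)^0.214 = (2.9412)^0.214 = 1.25969
Power-density ratio: P_B/P_A = (V_B/V_A)³ = (1.25969)³ = 1.99890

1.999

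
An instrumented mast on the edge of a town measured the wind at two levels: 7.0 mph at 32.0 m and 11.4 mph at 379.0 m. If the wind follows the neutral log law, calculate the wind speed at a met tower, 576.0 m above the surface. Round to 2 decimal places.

Log law: V ∝ ln(z/z₀). From the pair, with r = V₁/V₂ = 0.61404,
ln z₀ = (ln z₁ − r·ln z₂)/(1 − r) = (3.4657 − 0.61404×5.9375)/0.38596 = -0.4667 → z₀ = 0.6271 m
V₃ = V₁ · ln(z₃/z₀)/ln(z₁/z₀) = 7.0 × 6.8228/3.9324 = 12.1451 mph

12.15 mph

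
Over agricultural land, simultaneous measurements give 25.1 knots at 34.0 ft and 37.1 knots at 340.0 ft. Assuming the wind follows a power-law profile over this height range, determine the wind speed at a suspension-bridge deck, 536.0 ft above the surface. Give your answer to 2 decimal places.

First find α: α = ln(V₂/V₁)/ln(z₂/z₁) = ln(37.1/25.1)/ln(340.0/34.0) = 0.39075/2.30259 = 0.1697
Extrapolate from 340.0 ft to 536.0 ft: V₃ = 37.1 × (536.0/340.0)^0.1697 = 37.1 × 1.0803 = 40.0794 knots

40.08 knots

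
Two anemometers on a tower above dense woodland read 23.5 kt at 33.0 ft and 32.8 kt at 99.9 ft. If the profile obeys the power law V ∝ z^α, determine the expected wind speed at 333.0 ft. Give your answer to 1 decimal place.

47.1 kt

First find α: α = ln(V₂/V₁)/ln(z₂/z₁) = ln(32.8/23.5)/ln(99.9/33.0) = 0.33343/1.10766 = 0.3010
Extrapolate from 99.9 ft to 333.0 ft: V₃ = 32.8 × (333.0/99.9)^0.3010 = 32.8 × 1.4368 = 47.1271 kt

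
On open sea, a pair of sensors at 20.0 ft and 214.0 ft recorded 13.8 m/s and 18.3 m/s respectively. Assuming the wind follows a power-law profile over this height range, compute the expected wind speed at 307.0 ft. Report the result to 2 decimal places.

19.10 m/s

First find α: α = ln(V₂/V₁)/ln(z₂/z₁) = ln(18.3/13.8)/ln(214.0/20.0) = 0.28223/2.37024 = 0.1191
Extrapolate from 214.0 ft to 307.0 ft: V₃ = 18.3 × (307.0/214.0)^0.1191 = 18.3 × 1.0439 = 19.1035 m/s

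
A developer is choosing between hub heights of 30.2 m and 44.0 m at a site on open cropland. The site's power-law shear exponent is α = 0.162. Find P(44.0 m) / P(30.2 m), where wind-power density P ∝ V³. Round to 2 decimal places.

Speed ratio: V_B/V_A = (z_B/z_A)^α = (44.0/30.2)^0.162 = (1.4570)^0.162 = 1.06287
Power-density ratio: P_B/P_A = (V_B/V_A)³ = (1.06287)³ = 1.20070

1.20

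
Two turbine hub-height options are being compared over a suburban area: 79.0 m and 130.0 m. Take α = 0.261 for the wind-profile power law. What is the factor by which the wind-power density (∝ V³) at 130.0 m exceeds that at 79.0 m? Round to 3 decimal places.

1.477

Speed ratio: V_B/V_A = (z_B/z_A)^α = (130.0/79.0)^0.261 = (1.6456)^0.261 = 1.13883
Power-density ratio: P_B/P_A = (V_B/V_A)³ = (1.13883)³ = 1.47698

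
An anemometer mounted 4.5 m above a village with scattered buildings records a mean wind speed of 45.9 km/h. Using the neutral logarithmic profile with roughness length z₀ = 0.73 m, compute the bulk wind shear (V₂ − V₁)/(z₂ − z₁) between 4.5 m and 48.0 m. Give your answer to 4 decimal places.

Log law: V₂ = V₁ · ln(z₂/z₀)/ln(z₁/z₀) = 45.9 × 4.1859/1.8188 = 105.6381 km/h
ΔV/Δz = (105.6381 − 45.9)/(48.0 − 4.5) = 59.7381/43.5000 = 1.37329 km/h/m

1.3733 km/h/m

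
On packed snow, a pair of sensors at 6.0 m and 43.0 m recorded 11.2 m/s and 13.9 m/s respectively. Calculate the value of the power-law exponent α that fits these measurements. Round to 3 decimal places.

α ≈ 0.110

Power law: V₂/V₁ = (z₂/z₁)^α ⇒ α = ln(V₂/V₁) / ln(z₂/z₁)
α = ln(13.9/11.2) / ln(43.0/6.0) = ln(1.2411) / ln(7.1667)
  = 0.21598 / 1.96944 = 0.10966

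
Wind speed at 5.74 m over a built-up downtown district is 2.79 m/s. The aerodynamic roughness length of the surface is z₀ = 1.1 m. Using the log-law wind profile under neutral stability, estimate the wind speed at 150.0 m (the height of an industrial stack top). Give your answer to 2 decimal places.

8.30 m/s

Log law: V(z) ∝ ln(z/z₀), so V₂/V₁ = ln(z₂/z₀) / ln(z₁/z₀).
ln(150.0/1.1) = 4.9153, ln(5.74/1.1) = 1.6521
V₂ = 2.79 × 4.9153/1.6521 = 2.79 × 2.9751 = 8.3006 m/s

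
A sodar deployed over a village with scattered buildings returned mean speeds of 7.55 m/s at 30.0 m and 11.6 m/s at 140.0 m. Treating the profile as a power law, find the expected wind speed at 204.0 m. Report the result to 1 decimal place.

First find α: α = ln(V₂/V₁)/ln(z₂/z₁) = ln(11.6/7.55)/ln(140.0/30.0) = 0.42946/1.54045 = 0.2788
Extrapolate from 140.0 m to 204.0 m: V₃ = 11.6 × (204.0/140.0)^0.2788 = 11.6 × 1.1107 = 12.8837 m/s

12.9 m/s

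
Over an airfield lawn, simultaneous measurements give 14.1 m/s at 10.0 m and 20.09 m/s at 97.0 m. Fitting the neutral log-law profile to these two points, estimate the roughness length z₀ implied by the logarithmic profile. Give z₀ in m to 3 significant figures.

Log law: V(z) ∝ ln(z/z₀). With r = V₁/V₂ = 14.1/20.09 = 0.70184,
r · ln(z₂/z₀) = ln(z₁/z₀) ⇒ ln z₀ = (ln z₁ − r·ln z₂)/(1 − r)
ln z₀ = (2.30259 − 0.70184×4.57471) / 0.29816 = -3.0458
z₀ = exp(-3.0458) = 0.04756 m

z₀ ≈ 0.0476 m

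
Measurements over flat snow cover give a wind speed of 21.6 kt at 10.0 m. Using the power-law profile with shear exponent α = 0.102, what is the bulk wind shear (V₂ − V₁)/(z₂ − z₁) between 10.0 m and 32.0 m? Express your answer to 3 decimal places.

Power law: V₂ = V₁ · (z₂/z₁)^α = 21.6 × (3.2000)^0.102 = 24.3209 kt
ΔV/Δz = (24.3209 − 21.6)/(32.0 − 10.0) = 2.7209/22.0000 = 0.12368 kt/m

0.124 kt/m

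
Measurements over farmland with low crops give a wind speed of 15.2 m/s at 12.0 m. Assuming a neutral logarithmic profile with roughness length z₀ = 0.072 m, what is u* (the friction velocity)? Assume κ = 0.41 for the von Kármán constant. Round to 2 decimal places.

Log law: V(z) = (u*/κ) · ln(z/z₀) ⇒ u* = κ · V / ln(z/z₀)
u* = 0.41 × 15.2 / ln(12.0/0.072) = 0.41 × 15.2 / 5.1160
   = 6.2320 / 5.1160 = 1.2181 m/s

u* ≈ 1.22 m/s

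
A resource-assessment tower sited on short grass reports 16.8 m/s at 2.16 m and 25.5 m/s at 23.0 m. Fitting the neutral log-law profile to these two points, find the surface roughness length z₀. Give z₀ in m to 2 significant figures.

Log law: V(z) ∝ ln(z/z₀). With r = V₁/V₂ = 16.8/25.5 = 0.65882,
r · ln(z₂/z₀) = ln(z₁/z₀) ⇒ ln z₀ = (ln z₁ − r·ln z₂)/(1 − r)
ln z₀ = (0.77011 − 0.65882×3.13549) / 0.34118 = -3.7975
z₀ = exp(-3.7975) = 0.02243 m

z₀ ≈ 0.022 m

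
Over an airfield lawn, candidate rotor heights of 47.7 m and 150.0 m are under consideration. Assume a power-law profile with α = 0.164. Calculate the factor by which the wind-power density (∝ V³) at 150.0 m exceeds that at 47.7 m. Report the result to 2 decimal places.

1.76

Speed ratio: V_B/V_A = (z_B/z_A)^α = (150.0/47.7)^0.164 = (3.1447)^0.164 = 1.20671
Power-density ratio: P_B/P_A = (V_B/V_A)³ = (1.20671)³ = 1.75714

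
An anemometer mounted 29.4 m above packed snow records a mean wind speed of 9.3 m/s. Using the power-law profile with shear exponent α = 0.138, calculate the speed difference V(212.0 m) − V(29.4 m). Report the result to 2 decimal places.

2.91 m/s

Power law: V₂ = V₁ · (z₂/z₁)^α = 9.3 × (7.2109)^0.138 = 12.2148 m/s
ΔV = 12.2148 − 9.3 = 2.9148 m/s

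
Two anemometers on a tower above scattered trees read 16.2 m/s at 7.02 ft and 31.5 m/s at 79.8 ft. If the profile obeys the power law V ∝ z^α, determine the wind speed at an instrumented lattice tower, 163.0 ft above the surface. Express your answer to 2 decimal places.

38.30 m/s

First find α: α = ln(V₂/V₁)/ln(z₂/z₁) = ln(31.5/16.2)/ln(79.8/7.02) = 0.66498/2.43076 = 0.2736
Extrapolate from 79.8 ft to 163.0 ft: V₃ = 31.5 × (163.0/79.8)^0.2736 = 31.5 × 1.2158 = 38.2972 m/s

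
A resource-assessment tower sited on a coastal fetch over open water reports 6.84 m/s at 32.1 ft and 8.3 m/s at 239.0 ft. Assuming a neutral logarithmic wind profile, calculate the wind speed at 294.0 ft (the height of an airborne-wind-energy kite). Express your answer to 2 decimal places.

Log law: V ∝ ln(z/z₀). From the pair, with r = V₁/V₂ = 0.82410,
ln z₀ = (ln z₁ − r·ln z₂)/(1 − r) = (3.4689 − 0.82410×5.4765)/0.17590 = -5.9366 → z₀ = 0.002641 ft
V₃ = V₁ · ln(z₃/z₀)/ln(z₁/z₀) = 6.84 × 11.6202/9.4055 = 8.4506 m/s

8.45 m/s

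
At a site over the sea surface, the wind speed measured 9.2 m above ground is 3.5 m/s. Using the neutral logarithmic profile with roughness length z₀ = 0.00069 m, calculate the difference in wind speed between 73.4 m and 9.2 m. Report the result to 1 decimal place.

Log law: V₂ = V₁ · ln(z₂/z₀)/ln(z₁/z₀) = 3.5 × 11.5747/9.4980 = 4.2653 m/s
ΔV = 4.2653 − 3.5 = 0.7653 m/s

0.8 m/s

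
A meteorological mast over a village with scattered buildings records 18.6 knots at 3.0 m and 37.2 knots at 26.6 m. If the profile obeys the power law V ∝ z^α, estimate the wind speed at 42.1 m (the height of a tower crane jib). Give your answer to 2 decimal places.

43.04 knots

First find α: α = ln(V₂/V₁)/ln(z₂/z₁) = ln(37.2/18.6)/ln(26.6/3.0) = 0.69315/2.18230 = 0.3176
Extrapolate from 26.6 m to 42.1 m: V₃ = 37.2 × (42.1/26.6)^0.3176 = 37.2 × 1.1570 = 43.0405 knots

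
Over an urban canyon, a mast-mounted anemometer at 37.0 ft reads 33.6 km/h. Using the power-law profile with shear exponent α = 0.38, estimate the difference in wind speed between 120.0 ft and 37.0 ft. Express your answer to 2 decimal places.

Power law: V₂ = V₁ · (z₂/z₁)^α = 33.6 × (3.2432)^0.38 = 52.5426 km/h
ΔV = 52.5426 − 33.6 = 18.9426 km/h

18.94 km/h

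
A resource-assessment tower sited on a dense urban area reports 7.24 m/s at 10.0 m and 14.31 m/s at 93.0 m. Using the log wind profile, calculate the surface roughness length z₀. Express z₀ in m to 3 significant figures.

z₀ ≈ 1.02 m

Log law: V(z) ∝ ln(z/z₀). With r = V₁/V₂ = 7.24/14.31 = 0.50594,
r · ln(z₂/z₀) = ln(z₁/z₀) ⇒ ln z₀ = (ln z₁ − r·ln z₂)/(1 − r)
ln z₀ = (2.30259 − 0.50594×4.53260) / 0.49406 = 0.0189
z₀ = exp(0.0189) = 1.019 m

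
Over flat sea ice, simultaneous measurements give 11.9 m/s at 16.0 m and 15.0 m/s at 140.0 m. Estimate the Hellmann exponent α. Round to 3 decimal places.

α ≈ 0.107

Power law: V₂/V₁ = (z₂/z₁)^α ⇒ α = ln(V₂/V₁) / ln(z₂/z₁)
α = ln(15.0/11.9) / ln(140.0/16.0) = ln(1.2605) / ln(8.7500)
  = 0.23151 / 2.16905 = 0.10673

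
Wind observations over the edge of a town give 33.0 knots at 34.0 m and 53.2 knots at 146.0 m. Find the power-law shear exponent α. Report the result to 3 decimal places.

α ≈ 0.328

Power law: V₂/V₁ = (z₂/z₁)^α ⇒ α = ln(V₂/V₁) / ln(z₂/z₁)
α = ln(53.2/33.0) / ln(146.0/34.0) = ln(1.6121) / ln(4.2941)
  = 0.47755 / 1.45725 = 0.32771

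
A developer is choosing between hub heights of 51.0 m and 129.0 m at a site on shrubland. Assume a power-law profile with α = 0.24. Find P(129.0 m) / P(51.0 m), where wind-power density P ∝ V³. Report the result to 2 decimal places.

1.95

Speed ratio: V_B/V_A = (z_B/z_A)^α = (129.0/51.0)^0.24 = (2.5294)^0.24 = 1.24947
Power-density ratio: P_B/P_A = (V_B/V_A)³ = (1.24947)³ = 1.95063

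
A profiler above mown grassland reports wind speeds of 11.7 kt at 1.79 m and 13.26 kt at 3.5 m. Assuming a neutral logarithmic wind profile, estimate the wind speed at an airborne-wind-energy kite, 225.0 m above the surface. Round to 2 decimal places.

22.95 kt

Log law: V ∝ ln(z/z₀). From the pair, with r = V₁/V₂ = 0.88235,
ln z₀ = (ln z₁ − r·ln z₂)/(1 − r) = (0.5822 − 0.88235×1.2528)/0.11765 = -4.4469 → z₀ = 0.01171 m
V₃ = V₁ · ln(z₃/z₀)/ln(z₁/z₀) = 11.7 × 9.8630/5.0291 = 22.9458 kt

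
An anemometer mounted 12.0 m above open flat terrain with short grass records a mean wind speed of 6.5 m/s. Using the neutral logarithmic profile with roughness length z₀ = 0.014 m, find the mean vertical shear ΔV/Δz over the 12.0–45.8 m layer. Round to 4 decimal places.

Log law: V₂ = V₁ · ln(z₂/z₀)/ln(z₁/z₀) = 6.5 × 8.0930/6.7536 = 7.7891 m/s
ΔV/Δz = (7.7891 − 6.5)/(45.8 − 12.0) = 1.2891/33.8000 = 0.03814 m/s/m

0.0381 m/s/m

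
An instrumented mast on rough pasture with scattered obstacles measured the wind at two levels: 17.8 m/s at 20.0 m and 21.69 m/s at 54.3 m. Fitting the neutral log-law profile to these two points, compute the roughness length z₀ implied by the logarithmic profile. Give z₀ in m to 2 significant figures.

z₀ ≈ 0.21 m

Log law: V(z) ∝ ln(z/z₀). With r = V₁/V₂ = 17.8/21.69 = 0.82065,
r · ln(z₂/z₀) = ln(z₁/z₀) ⇒ ln z₀ = (ln z₁ − r·ln z₂)/(1 − r)
ln z₀ = (2.99573 − 0.82065×3.99452) / 0.17935 = -1.5746
z₀ = exp(-1.5746) = 0.2071 m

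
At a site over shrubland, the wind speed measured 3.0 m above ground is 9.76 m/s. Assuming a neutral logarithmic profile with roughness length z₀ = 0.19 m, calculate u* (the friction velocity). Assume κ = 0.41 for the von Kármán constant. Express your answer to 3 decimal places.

u* ≈ 1.450 m/s

Log law: V(z) = (u*/κ) · ln(z/z₀) ⇒ u* = κ · V / ln(z/z₀)
u* = 0.41 × 9.76 / ln(3.0/0.19) = 0.41 × 9.76 / 2.7593
   = 4.0016 / 2.7593 = 1.4502 m/s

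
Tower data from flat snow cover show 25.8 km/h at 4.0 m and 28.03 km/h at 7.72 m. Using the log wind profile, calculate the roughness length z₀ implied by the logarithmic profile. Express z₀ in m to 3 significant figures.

Log law: V(z) ∝ ln(z/z₀). With r = V₁/V₂ = 25.8/28.03 = 0.92044,
r · ln(z₂/z₀) = ln(z₁/z₀) ⇒ ln z₀ = (ln z₁ − r·ln z₂)/(1 − r)
ln z₀ = (1.38629 − 0.92044×2.04381) / 0.07956 = -6.2209
z₀ = exp(-6.2209) = 0.001987 m

z₀ ≈ 0.00199 m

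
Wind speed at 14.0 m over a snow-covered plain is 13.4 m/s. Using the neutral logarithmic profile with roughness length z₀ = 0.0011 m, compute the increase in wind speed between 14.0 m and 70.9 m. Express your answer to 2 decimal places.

2.30 m/s

Log law: V₂ = V₁ · ln(z₂/z₀)/ln(z₁/z₀) = 13.4 × 11.0737/9.4515 = 15.6999 m/s
ΔV = 15.6999 − 13.4 = 2.2999 m/s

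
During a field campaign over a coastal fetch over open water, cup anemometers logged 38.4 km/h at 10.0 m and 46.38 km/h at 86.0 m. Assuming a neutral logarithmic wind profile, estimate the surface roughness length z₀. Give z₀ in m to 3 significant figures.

Log law: V(z) ∝ ln(z/z₀). With r = V₁/V₂ = 38.4/46.38 = 0.82794,
r · ln(z₂/z₀) = ln(z₁/z₀) ⇒ ln z₀ = (ln z₁ − r·ln z₂)/(1 − r)
ln z₀ = (2.30259 − 0.82794×4.45435) / 0.17206 = -8.0518
z₀ = exp(-8.0518) = 0.0003185 m

z₀ ≈ 0.000319 m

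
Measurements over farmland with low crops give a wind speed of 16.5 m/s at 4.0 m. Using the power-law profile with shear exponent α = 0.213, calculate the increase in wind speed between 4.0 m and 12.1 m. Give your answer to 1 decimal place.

4.4 m/s

Power law: V₂ = V₁ · (z₂/z₁)^α = 16.5 × (3.0250)^0.213 = 20.8871 m/s
ΔV = 20.8871 − 16.5 = 4.3871 m/s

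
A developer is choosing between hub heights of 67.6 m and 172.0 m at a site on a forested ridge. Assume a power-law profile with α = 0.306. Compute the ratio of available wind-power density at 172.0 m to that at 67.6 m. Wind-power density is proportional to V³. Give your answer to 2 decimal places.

2.36

Speed ratio: V_B/V_A = (z_B/z_A)^α = (172.0/67.6)^0.306 = (2.5444)^0.306 = 1.33079
Power-density ratio: P_B/P_A = (V_B/V_A)³ = (1.33079)³ = 2.35681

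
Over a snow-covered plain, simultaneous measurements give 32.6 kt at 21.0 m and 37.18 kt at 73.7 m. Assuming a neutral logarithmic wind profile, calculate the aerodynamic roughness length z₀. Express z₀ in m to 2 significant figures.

z₀ ≈ 0.0028 m

Log law: V(z) ∝ ln(z/z₀). With r = V₁/V₂ = 32.6/37.18 = 0.87682,
r · ln(z₂/z₀) = ln(z₁/z₀) ⇒ ln z₀ = (ln z₁ − r·ln z₂)/(1 − r)
ln z₀ = (3.04452 − 0.87682×4.30000) / 0.12318 = -5.8919
z₀ = exp(-5.8919) = 0.002762 m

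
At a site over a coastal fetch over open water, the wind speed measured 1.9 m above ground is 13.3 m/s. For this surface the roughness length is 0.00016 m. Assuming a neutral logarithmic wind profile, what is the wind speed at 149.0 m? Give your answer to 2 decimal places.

Log law: V(z) ∝ ln(z/z₀), so V₂/V₁ = ln(z₂/z₀) / ln(z₁/z₀).
ln(149.0/0.00016) = 13.7443, ln(1.9/0.00016) = 9.3822
V₂ = 13.3 × 13.7443/9.3822 = 13.3 × 1.4649 = 19.4836 m/s

19.48 m/s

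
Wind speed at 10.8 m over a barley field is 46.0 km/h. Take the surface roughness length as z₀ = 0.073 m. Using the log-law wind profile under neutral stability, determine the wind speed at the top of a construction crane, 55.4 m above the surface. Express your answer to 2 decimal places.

61.05 km/h

Log law: V(z) ∝ ln(z/z₀), so V₂/V₁ = ln(z₂/z₀) / ln(z₁/z₀).
ln(55.4/0.073) = 6.6319, ln(10.8/0.073) = 4.9968
V₂ = 46.0 × 6.6319/4.9968 = 46.0 × 1.3272 = 61.0518 km/h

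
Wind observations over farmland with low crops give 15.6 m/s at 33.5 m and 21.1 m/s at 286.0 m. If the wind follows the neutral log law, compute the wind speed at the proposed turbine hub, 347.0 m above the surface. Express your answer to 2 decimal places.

21.60 m/s

Log law: V ∝ ln(z/z₀). From the pair, with r = V₁/V₂ = 0.73934,
ln z₀ = (ln z₁ − r·ln z₂)/(1 − r) = (3.5115 − 0.73934×5.6560)/0.26066 = -2.5709 → z₀ = 0.07647 m
V₃ = V₁ · ln(z₃/z₀)/ln(z₁/z₀) = 15.6 × 8.4202/6.0824 = 21.5959 m/s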